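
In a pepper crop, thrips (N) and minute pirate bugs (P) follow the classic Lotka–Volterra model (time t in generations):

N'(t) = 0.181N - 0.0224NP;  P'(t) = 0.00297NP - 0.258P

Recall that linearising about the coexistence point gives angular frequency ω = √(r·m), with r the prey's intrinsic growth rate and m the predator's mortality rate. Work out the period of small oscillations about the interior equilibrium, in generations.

Here r = 0.181 and m = 0.258, so r·m = 0.0467.
ω = √0.0467 = 0.216 per generation, hence T = 2π/ω ≈ 29.1 generations.

T ≈ 29.1 generations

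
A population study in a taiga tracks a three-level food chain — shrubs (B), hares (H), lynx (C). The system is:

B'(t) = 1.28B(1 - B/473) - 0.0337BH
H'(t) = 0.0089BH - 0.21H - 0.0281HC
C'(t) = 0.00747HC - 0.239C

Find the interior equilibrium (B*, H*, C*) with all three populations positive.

B* ≈ 74.6, H* ≈ 32, C* ≈ 16.1

From dC/dt = 0: 0.00747H* = 0.239, so H* = 32.
From dB/dt = 0: 1.28(1 - B*/473) = 0.0337·32, giving B* = 473·(1 - 0.842) = 74.6.
From dH/dt = 0: 0.0089·74.6 - 0.21 = 0.0281C*, so C* = 0.454/0.0281 = 16.1.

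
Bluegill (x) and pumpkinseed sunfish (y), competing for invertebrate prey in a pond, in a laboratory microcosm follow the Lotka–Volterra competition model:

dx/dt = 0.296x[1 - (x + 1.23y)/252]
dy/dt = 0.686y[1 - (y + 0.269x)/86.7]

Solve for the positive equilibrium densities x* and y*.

x* ≈ 217, y* ≈ 28.3

Setting both brackets to zero gives the nullclines x + 1.23y = 252 and 0.269x + y = 86.7.
Substituting y = 86.7 - 0.269x into the first: x(1 - 1.23·0.269) = 252 - 1.23·86.7.
So x* = 145/0.669 = 217, and then y* = 86.7 - 0.269·217 = 28.3.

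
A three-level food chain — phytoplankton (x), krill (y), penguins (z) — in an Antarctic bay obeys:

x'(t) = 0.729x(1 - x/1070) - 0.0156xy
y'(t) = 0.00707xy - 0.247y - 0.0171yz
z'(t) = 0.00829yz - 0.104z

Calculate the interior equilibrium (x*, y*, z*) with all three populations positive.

From dz/dt = 0: 0.00829y* = 0.104, so y* = 12.5.
From dx/dt = 0: 0.729(1 - x*/1070) = 0.0156·12.5, giving x* = 1070·(1 - 0.268) = 783.
From dy/dt = 0: 0.00707·783 - 0.247 = 0.0171z*, so z* = 5.29/0.0171 = 309.

x* ≈ 783, y* ≈ 12.5, z* ≈ 309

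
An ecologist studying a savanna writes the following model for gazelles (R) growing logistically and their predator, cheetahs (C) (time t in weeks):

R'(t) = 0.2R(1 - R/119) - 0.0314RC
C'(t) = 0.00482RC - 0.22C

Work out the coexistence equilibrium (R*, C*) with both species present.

From dC/dt = 0 with C > 0: 0.00482R* = 0.22, so R* = 45.6.
Substitute into dR/dt = 0: 0.2(1 - 45.6/119) = 0.0314C*.
The bracket is 0.616, giving C* = 0.123/0.0314 = 3.93.

R* ≈ 45.6, C* ≈ 3.93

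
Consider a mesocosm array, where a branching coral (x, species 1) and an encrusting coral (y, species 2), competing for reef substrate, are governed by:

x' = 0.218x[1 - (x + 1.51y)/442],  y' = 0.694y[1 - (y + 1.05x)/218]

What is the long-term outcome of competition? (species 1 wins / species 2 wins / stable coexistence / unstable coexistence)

species 1 excludes species 2

Compare the nullcline intercepts: K1/α12 = 442/1.51 = 293 > K2 = 218; K2/α21 = 218/1.05 = 208 < K1 = 442.
Since the inequalities point opposite ways, species 1 can invade but species 2 cannot.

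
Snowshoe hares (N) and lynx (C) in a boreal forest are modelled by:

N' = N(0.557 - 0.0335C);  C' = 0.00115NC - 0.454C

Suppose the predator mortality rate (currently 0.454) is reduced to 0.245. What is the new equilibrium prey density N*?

At the interior fixed point, setting dC/dt = 0 with C > 0 fixes N* = (predator death rate)/(NC coefficient) — independent of the other coefficients.
With the change, N* = 0.245/0.00115 = 213; it falls from 395.

N* ≈ 213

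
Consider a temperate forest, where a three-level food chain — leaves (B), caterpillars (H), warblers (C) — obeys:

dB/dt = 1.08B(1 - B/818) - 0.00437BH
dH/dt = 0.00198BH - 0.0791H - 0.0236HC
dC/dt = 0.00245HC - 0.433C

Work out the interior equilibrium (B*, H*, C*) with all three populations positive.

B* ≈ 233, H* ≈ 177, C* ≈ 16.2

From dC/dt = 0: 0.00245H* = 0.433, so H* = 177.
From dB/dt = 0: 1.08(1 - B*/818) = 0.00437·177, giving B* = 818·(1 - 0.715) = 233.
From dH/dt = 0: 0.00198·233 - 0.0791 = 0.0236C*, so C* = 0.382/0.0236 = 16.2.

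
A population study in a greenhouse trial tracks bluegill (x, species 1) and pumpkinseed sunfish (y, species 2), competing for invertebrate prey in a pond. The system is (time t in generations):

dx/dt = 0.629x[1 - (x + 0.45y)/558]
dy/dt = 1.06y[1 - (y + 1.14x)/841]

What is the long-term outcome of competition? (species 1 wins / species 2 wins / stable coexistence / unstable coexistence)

Compare the nullcline intercepts: K1/α12 = 558/0.45 = 1240 > K2 = 841; K2/α21 = 841/1.14 = 738 > K1 = 558.
Since both inequalities hold, each species can invade when rare, so the interior equilibrium is stable.

stable coexistence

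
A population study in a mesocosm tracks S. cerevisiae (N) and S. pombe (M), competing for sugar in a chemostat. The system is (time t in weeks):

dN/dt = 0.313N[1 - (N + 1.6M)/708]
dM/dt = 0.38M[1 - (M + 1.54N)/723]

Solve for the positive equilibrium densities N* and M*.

N* ≈ 307, M* ≈ 251

Setting both brackets to zero gives the nullclines N + 1.6M = 708 and 1.54N + M = 723.
Substituting M = 723 - 1.54N into the first: N(1 - 1.6·1.54) = 708 - 1.6·723.
So N* = -449/-1.46 = 307, and then M* = 723 - 1.54·307 = 251.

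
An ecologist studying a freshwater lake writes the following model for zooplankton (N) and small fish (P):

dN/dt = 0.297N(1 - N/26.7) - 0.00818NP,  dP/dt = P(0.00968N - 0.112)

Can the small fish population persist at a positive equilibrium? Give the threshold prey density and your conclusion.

Threshold N = 11.6; K > 11.6, so yes, the predator persists.

The predator equation gives dP/dt > 0 only when N > 0.112/0.00968 = 11.6.
Without the predator, N → K = 26.7. Since 26.7 > 11.6, the predator can invade and persist.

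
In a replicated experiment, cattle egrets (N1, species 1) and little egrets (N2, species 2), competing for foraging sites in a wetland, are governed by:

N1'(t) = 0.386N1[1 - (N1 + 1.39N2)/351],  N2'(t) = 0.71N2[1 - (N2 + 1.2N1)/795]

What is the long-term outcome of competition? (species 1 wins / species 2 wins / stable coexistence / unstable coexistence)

species 2 excludes species 1

Compare the nullcline intercepts: K1/α12 = 351/1.39 = 253 < K2 = 795; K2/α21 = 795/1.2 = 662 > K1 = 351.
Since the inequalities point opposite ways, species 2 can invade but species 1 cannot.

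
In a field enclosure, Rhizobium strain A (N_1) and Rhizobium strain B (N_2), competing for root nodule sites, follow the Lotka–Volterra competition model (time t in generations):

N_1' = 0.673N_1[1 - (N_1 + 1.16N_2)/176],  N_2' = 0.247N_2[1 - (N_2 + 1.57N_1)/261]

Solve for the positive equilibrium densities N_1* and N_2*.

N_1* ≈ 154, N_2* ≈ 18.7

Setting both brackets to zero gives the nullclines N_1 + 1.16N_2 = 176 and 1.57N_1 + N_2 = 261.
Substituting N_2 = 261 - 1.57N_1 into the first: N_1(1 - 1.16·1.57) = 176 - 1.16·261.
So N_1* = -127/-0.821 = 154, and then N_2* = 261 - 1.57·154 = 18.7.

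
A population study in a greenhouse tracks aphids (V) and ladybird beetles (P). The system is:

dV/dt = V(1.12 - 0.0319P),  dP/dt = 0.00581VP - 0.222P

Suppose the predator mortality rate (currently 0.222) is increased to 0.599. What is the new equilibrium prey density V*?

At the interior fixed point, setting dP/dt = 0 with P > 0 fixes V* = (predator death rate)/(VP coefficient) — independent of the other coefficients.
With the change, V* = 0.599/0.00581 = 103; it rises from 38.2.

V* ≈ 103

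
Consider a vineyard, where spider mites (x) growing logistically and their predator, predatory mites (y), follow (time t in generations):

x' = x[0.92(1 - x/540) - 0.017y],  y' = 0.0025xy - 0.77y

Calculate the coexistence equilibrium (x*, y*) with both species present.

x* ≈ 308, y* ≈ 23.3

From dy/dt = 0 with y > 0: 0.0025x* = 0.77, so x* = 308.
Substitute into dx/dt = 0: 0.92(1 - 308/540) = 0.017y*.
The bracket is 0.43, giving y* = 0.395/0.017 = 23.3.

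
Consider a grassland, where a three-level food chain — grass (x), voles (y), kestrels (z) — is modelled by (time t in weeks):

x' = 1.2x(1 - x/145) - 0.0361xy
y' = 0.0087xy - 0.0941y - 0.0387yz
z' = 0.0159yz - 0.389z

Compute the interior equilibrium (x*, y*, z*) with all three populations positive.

x* ≈ 38.3, y* ≈ 24.5, z* ≈ 6.17

From dz/dt = 0: 0.0159y* = 0.389, so y* = 24.5.
From dx/dt = 0: 1.2(1 - x*/145) = 0.0361·24.5, giving x* = 145·(1 - 0.736) = 38.3.
From dy/dt = 0: 0.0087·38.3 - 0.0941 = 0.0387z*, so z* = 0.239/0.0387 = 6.17.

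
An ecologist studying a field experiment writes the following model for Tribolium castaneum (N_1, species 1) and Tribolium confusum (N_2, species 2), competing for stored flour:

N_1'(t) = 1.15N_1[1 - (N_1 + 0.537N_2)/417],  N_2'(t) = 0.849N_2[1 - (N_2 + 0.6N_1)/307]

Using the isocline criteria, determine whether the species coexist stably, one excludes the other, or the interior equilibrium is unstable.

Compare the nullcline intercepts: K1/α12 = 417/0.537 = 777 > K2 = 307; K2/α21 = 307/0.6 = 512 > K1 = 417.
Since both inequalities hold, each species can invade when rare, so the interior equilibrium is stable.

stable coexistence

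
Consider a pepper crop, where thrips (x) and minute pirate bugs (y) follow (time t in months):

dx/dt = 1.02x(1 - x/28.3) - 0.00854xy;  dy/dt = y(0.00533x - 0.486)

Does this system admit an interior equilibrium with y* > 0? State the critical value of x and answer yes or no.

Threshold x = 91.2; K < 91.2, so no, the predator goes extinct.

The predator equation gives dy/dt > 0 only when x > 0.486/0.00533 = 91.2.
Without the predator, x → K = 28.3. Since 28.3 < 91.2, the predator cannot invade.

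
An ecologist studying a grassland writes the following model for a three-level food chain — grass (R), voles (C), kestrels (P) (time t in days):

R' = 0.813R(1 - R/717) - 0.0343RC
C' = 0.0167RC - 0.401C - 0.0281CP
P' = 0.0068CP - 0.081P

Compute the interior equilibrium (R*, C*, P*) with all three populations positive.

R* ≈ 357, C* ≈ 11.9, P* ≈ 198

From dP/dt = 0: 0.0068C* = 0.081, so C* = 11.9.
From dR/dt = 0: 0.813(1 - R*/717) = 0.0343·11.9, giving R* = 717·(1 - 0.503) = 357.
From dC/dt = 0: 0.0167·357 - 0.401 = 0.0281P*, so P* = 5.56/0.0281 = 198.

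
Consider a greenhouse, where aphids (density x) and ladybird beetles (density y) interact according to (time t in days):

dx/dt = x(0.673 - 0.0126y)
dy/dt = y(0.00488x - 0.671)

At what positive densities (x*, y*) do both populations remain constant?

Set dy/dt = 0 with y > 0: 0.00488x - 0.671 = 0, so x* = 0.671/0.00488 = 138.
Set dx/dt = 0 with x > 0: 0.673 - 0.0126y = 0, so y* = 0.673/0.0126 = 53.4.

x* ≈ 138, y* ≈ 53.4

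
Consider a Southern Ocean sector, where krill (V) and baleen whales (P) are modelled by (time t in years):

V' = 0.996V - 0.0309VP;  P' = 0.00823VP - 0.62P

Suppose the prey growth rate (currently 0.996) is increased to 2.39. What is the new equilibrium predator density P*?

At the interior fixed point, setting dV/dt = 0 with V > 0 fixes P* = (prey growth rate)/(VP coefficient) — independent of the other coefficients.
With the change, P* = 2.39/0.0309 = 77.3; it rises from 32.2.

P* ≈ 77.3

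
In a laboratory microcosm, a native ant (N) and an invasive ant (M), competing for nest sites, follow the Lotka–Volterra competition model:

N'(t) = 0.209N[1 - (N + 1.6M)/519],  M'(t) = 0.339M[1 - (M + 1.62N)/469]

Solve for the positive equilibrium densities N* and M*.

N* ≈ 145, M* ≈ 234

Setting both brackets to zero gives the nullclines N + 1.6M = 519 and 1.62N + M = 469.
Substituting M = 469 - 1.62N into the first: N(1 - 1.6·1.62) = 519 - 1.6·469.
So N* = -231/-1.59 = 145, and then M* = 469 - 1.62·145 = 234.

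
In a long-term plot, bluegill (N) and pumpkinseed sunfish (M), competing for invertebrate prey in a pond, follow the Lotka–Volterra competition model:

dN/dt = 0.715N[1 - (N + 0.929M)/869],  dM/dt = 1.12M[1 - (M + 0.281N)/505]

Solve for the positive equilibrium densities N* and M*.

N* ≈ 541, M* ≈ 353

Setting both brackets to zero gives the nullclines N + 0.929M = 869 and 0.281N + M = 505.
Substituting M = 505 - 0.281N into the first: N(1 - 0.929·0.281) = 869 - 0.929·505.
So N* = 400/0.739 = 541, and then M* = 505 - 0.281·541 = 353.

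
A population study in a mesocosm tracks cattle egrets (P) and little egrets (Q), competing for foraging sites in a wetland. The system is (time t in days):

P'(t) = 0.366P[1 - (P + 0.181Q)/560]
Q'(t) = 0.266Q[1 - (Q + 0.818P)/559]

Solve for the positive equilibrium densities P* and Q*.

Setting both brackets to zero gives the nullclines P + 0.181Q = 560 and 0.818P + Q = 559.
Substituting Q = 559 - 0.818P into the first: P(1 - 0.181·0.818) = 560 - 0.181·559.
So P* = 459/0.852 = 539, and then Q* = 559 - 0.818·539 = 118.

P* ≈ 539, Q* ≈ 118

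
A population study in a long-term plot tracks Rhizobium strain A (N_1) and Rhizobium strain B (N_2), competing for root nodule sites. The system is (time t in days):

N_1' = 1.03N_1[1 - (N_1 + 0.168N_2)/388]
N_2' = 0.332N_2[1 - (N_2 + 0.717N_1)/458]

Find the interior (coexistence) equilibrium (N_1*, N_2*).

N_1* ≈ 354, N_2* ≈ 204

Setting both brackets to zero gives the nullclines N_1 + 0.168N_2 = 388 and 0.717N_1 + N_2 = 458.
Substituting N_2 = 458 - 0.717N_1 into the first: N_1(1 - 0.168·0.717) = 388 - 0.168·458.
So N_1* = 311/0.88 = 354, and then N_2* = 458 - 0.717·354 = 204.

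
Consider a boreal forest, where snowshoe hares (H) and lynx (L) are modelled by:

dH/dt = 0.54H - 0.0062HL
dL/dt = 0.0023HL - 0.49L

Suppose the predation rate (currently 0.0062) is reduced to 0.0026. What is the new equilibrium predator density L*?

At the interior fixed point, setting dH/dt = 0 with H > 0 fixes L* = (prey growth rate)/(HL coefficient) — independent of the other coefficients.
With the change, L* = 0.54/0.0026 = 208; it rises from 87.1.

L* ≈ 208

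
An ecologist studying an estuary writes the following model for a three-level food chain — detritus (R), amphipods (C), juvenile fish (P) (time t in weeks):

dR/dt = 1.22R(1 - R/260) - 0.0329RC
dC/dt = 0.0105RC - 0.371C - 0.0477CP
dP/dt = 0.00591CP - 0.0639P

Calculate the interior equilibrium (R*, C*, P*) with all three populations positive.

R* ≈ 184, C* ≈ 10.8, P* ≈ 32.8

From dP/dt = 0: 0.00591C* = 0.0639, so C* = 10.8.
From dR/dt = 0: 1.22(1 - R*/260) = 0.0329·10.8, giving R* = 260·(1 - 0.292) = 184.
From dC/dt = 0: 0.0105·184 - 0.371 = 0.0477P*, so P* = 1.56/0.0477 = 32.8.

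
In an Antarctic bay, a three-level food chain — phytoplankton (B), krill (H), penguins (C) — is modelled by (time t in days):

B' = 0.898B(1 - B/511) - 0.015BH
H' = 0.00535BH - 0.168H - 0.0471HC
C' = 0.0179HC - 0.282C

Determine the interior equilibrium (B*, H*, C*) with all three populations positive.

From dC/dt = 0: 0.0179H* = 0.282, so H* = 15.8.
From dB/dt = 0: 0.898(1 - B*/511) = 0.015·15.8, giving B* = 511·(1 - 0.263) = 377.
From dH/dt = 0: 0.00535·377 - 0.168 = 0.0471C*, so C* = 1.85/0.0471 = 39.2.

B* ≈ 377, H* ≈ 15.8, C* ≈ 39.2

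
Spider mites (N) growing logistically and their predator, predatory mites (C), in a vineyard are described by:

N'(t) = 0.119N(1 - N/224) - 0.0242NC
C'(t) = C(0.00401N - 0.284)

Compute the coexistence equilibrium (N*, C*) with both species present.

From dC/dt = 0 with C > 0: 0.00401N* = 0.284, so N* = 70.8.
Substitute into dN/dt = 0: 0.119(1 - 70.8/224) = 0.0242C*.
The bracket is 0.684, giving C* = 0.0814/0.0242 = 3.36.

N* ≈ 70.8, C* ≈ 3.36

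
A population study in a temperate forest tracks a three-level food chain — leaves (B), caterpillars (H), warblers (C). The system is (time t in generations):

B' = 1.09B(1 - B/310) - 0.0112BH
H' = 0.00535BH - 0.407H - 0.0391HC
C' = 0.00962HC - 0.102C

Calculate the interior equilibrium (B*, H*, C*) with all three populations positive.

B* ≈ 276, H* ≈ 10.6, C* ≈ 27.4

From dC/dt = 0: 0.00962H* = 0.102, so H* = 10.6.
From dB/dt = 0: 1.09(1 - B*/310) = 0.0112·10.6, giving B* = 310·(1 - 0.109) = 276.
From dH/dt = 0: 0.00535·276 - 0.407 = 0.0391C*, so C* = 1.07/0.0391 = 27.4.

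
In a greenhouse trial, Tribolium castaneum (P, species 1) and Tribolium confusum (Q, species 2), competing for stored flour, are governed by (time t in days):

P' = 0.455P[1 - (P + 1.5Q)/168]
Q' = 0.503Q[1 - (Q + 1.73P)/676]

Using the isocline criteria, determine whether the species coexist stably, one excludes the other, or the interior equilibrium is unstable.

Compare the nullcline intercepts: K1/α12 = 168/1.5 = 112 < K2 = 676; K2/α21 = 676/1.73 = 391 > K1 = 168.
Since the inequalities point opposite ways, species 2 can invade but species 1 cannot.

species 2 excludes species 1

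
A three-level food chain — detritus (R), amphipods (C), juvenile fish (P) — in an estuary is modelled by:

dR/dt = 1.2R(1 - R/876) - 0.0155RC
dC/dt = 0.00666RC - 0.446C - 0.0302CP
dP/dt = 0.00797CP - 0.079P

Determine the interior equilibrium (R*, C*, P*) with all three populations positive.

From dP/dt = 0: 0.00797C* = 0.079, so C* = 9.91.
From dR/dt = 0: 1.2(1 - R*/876) = 0.0155·9.91, giving R* = 876·(1 - 0.128) = 764.
From dC/dt = 0: 0.00666·764 - 0.446 = 0.0302P*, so P* = 4.64/0.0302 = 154.

R* ≈ 764, C* ≈ 9.91, P* ≈ 154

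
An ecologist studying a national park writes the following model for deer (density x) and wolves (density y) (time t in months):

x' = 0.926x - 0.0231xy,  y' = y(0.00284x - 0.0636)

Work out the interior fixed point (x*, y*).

Set dy/dt = 0 with y > 0: 0.00284x - 0.0636 = 0, so x* = 0.0636/0.00284 = 22.4.
Set dx/dt = 0 with x > 0: 0.926 - 0.0231y = 0, so y* = 0.926/0.0231 = 40.1.

x* ≈ 22.4, y* ≈ 40.1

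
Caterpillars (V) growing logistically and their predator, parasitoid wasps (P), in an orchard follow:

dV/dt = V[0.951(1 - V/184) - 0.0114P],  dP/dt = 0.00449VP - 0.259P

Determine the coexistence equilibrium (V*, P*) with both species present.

From dP/dt = 0 with P > 0: 0.00449V* = 0.259, so V* = 57.7.
Substitute into dV/dt = 0: 0.951(1 - 57.7/184) = 0.0114P*.
The bracket is 0.687, giving P* = 0.653/0.0114 = 57.3.

V* ≈ 57.7, P* ≈ 57.3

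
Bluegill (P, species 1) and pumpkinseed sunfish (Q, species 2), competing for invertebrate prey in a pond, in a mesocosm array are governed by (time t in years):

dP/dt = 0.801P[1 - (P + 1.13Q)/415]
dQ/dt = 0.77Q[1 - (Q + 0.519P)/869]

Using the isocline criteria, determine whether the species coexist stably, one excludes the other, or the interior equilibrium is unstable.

species 2 excludes species 1

Compare the nullcline intercepts: K1/α12 = 415/1.13 = 367 < K2 = 869; K2/α21 = 869/0.519 = 1670 > K1 = 415.
Since the inequalities point opposite ways, species 2 can invade but species 1 cannot.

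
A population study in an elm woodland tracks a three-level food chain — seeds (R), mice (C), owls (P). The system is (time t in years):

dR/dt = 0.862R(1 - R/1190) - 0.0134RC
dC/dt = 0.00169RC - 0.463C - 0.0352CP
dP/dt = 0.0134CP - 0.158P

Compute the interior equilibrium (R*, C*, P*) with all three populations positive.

R* ≈ 972, C* ≈ 11.8, P* ≈ 33.5

From dP/dt = 0: 0.0134C* = 0.158, so C* = 11.8.
From dR/dt = 0: 0.862(1 - R*/1190) = 0.0134·11.8, giving R* = 1190·(1 - 0.183) = 972.
From dC/dt = 0: 0.00169·972 - 0.463 = 0.0352P*, so P* = 1.18/0.0352 = 33.5.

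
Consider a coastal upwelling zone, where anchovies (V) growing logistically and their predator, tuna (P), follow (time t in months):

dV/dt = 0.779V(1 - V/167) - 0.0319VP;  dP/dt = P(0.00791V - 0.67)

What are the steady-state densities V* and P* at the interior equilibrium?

V* ≈ 84.7, P* ≈ 12

From dP/dt = 0 with P > 0: 0.00791V* = 0.67, so V* = 84.7.
Substitute into dV/dt = 0: 0.779(1 - 84.7/167) = 0.0319P*.
The bracket is 0.493, giving P* = 0.384/0.0319 = 12.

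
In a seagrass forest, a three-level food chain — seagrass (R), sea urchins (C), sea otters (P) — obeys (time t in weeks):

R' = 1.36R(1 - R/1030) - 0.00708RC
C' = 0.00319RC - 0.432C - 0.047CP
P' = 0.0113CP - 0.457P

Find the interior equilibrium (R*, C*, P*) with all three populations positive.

From dP/dt = 0: 0.0113C* = 0.457, so C* = 40.4.
From dR/dt = 0: 1.36(1 - R*/1030) = 0.00708·40.4, giving R* = 1030·(1 - 0.211) = 813.
From dC/dt = 0: 0.00319·813 - 0.432 = 0.047P*, so P* = 2.16/0.047 = 46.

R* ≈ 813, C* ≈ 40.4, P* ≈ 46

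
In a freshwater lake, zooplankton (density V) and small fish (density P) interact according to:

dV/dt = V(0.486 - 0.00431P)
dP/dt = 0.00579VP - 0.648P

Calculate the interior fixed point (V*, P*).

V* ≈ 112, P* ≈ 113

Set dP/dt = 0 with P > 0: 0.00579V - 0.648 = 0, so V* = 0.648/0.00579 = 112.
Set dV/dt = 0 with V > 0: 0.486 - 0.00431P = 0, so P* = 0.486/0.00431 = 113.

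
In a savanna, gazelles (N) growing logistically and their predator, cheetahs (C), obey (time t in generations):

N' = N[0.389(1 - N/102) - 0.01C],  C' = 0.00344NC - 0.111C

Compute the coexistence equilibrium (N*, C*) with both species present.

N* ≈ 32.3, C* ≈ 26.6

From dC/dt = 0 with C > 0: 0.00344N* = 0.111, so N* = 32.3.
Substitute into dN/dt = 0: 0.389(1 - 32.3/102) = 0.01C*.
The bracket is 0.684, giving C* = 0.266/0.01 = 26.6.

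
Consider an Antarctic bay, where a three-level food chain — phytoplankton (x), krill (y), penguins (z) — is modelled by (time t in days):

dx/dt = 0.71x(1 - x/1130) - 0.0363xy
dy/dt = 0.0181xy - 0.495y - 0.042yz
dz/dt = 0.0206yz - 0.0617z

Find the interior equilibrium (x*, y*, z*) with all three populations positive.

From dz/dt = 0: 0.0206y* = 0.0617, so y* = 3.
From dx/dt = 0: 0.71(1 - x*/1130) = 0.0363·3, giving x* = 1130·(1 - 0.153) = 957.
From dy/dt = 0: 0.0181·957 - 0.495 = 0.042z*, so z* = 16.8/0.042 = 401.

x* ≈ 957, y* ≈ 3, z* ≈ 401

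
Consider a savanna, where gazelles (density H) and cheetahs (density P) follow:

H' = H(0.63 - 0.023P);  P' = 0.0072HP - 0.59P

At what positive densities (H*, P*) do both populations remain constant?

H* ≈ 81.9, P* ≈ 27.4

Set dP/dt = 0 with P > 0: 0.0072H - 0.59 = 0, so H* = 0.59/0.0072 = 81.9.
Set dH/dt = 0 with H > 0: 0.63 - 0.023P = 0, so P* = 0.63/0.023 = 27.4.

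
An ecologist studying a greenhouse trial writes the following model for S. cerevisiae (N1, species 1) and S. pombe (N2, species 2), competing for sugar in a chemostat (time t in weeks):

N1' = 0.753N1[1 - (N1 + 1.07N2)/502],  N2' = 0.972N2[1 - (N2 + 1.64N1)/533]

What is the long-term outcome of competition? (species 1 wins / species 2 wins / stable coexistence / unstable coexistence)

unstable coexistence (outcome depends on initial conditions)

Compare the nullcline intercepts: K1/α12 = 502/1.07 = 469 < K2 = 533; K2/α21 = 533/1.64 = 325 < K1 = 502.
Since both are reversed, neither can invade when rare; the interior point is a saddle.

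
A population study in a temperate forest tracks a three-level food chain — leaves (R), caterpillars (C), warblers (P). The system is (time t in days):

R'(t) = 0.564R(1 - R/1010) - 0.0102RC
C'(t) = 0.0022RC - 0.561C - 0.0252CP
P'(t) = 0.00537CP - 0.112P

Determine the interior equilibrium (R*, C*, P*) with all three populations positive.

From dP/dt = 0: 0.00537C* = 0.112, so C* = 20.9.
From dR/dt = 0: 0.564(1 - R*/1010) = 0.0102·20.9, giving R* = 1010·(1 - 0.377) = 629.
From dC/dt = 0: 0.0022·629 - 0.561 = 0.0252P*, so P* = 0.823/0.0252 = 32.7.

R* ≈ 629, C* ≈ 20.9, P* ≈ 32.7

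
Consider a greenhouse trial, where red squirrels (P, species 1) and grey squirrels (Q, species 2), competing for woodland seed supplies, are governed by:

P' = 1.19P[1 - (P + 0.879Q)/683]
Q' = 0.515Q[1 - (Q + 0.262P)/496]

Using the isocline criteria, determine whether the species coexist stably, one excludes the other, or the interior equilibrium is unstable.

stable coexistence

Compare the nullcline intercepts: K1/α12 = 683/0.879 = 777 > K2 = 496; K2/α21 = 496/0.262 = 1890 > K1 = 683.
Since both inequalities hold, each species can invade when rare, so the interior equilibrium is stable.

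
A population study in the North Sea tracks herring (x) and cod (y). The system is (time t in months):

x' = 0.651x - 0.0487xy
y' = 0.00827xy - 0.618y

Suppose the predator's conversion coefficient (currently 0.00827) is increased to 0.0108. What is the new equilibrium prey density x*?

x* ≈ 57.2

At the interior fixed point, setting dy/dt = 0 with y > 0 fixes x* = (predator death rate)/(xy coefficient) — independent of the other coefficients.
With the change, x* = 0.618/0.0108 = 57.2; it falls from 74.7.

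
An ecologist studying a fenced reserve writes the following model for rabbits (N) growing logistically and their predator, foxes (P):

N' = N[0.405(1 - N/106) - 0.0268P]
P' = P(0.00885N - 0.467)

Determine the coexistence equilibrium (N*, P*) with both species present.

From dP/dt = 0 with P > 0: 0.00885N* = 0.467, so N* = 52.8.
Substitute into dN/dt = 0: 0.405(1 - 52.8/106) = 0.0268P*.
The bracket is 0.502, giving P* = 0.203/0.0268 = 7.59.

N* ≈ 52.8, P* ≈ 7.59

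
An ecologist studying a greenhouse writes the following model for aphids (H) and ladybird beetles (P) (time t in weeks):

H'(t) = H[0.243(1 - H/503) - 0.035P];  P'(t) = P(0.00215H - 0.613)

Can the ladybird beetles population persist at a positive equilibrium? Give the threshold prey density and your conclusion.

Threshold H = 285; K > 285, so yes, the predator persists.

The predator equation gives dP/dt > 0 only when H > 0.613/0.00215 = 285.
Without the predator, H → K = 503. Since 503 > 285, the predator can invade and persist.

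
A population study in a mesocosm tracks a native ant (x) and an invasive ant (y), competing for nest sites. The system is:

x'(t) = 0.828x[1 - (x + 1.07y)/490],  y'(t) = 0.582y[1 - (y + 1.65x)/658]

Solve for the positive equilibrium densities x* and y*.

Setting both brackets to zero gives the nullclines x + 1.07y = 490 and 1.65x + y = 658.
Substituting y = 658 - 1.65x into the first: x(1 - 1.07·1.65) = 490 - 1.07·658.
So x* = -214/-0.766 = 280, and then y* = 658 - 1.65·280 = 197.

x* ≈ 280, y* ≈ 197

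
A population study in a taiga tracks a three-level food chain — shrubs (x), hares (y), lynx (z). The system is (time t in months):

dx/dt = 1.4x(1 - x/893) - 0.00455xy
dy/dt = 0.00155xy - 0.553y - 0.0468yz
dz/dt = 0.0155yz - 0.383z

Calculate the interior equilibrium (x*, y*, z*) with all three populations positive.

x* ≈ 821, y* ≈ 24.7, z* ≈ 15.4

From dz/dt = 0: 0.0155y* = 0.383, so y* = 24.7.
From dx/dt = 0: 1.4(1 - x*/893) = 0.00455·24.7, giving x* = 893·(1 - 0.0803) = 821.
From dy/dt = 0: 0.00155·821 - 0.553 = 0.0468z*, so z* = 0.72/0.0468 = 15.4.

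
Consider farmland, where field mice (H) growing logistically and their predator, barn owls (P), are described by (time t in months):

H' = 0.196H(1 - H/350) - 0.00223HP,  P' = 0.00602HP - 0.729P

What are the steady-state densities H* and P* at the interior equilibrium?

H* ≈ 121, P* ≈ 57.5

From dP/dt = 0 with P > 0: 0.00602H* = 0.729, so H* = 121.
Substitute into dH/dt = 0: 0.196(1 - 121/350) = 0.00223P*.
The bracket is 0.654, giving P* = 0.128/0.00223 = 57.5.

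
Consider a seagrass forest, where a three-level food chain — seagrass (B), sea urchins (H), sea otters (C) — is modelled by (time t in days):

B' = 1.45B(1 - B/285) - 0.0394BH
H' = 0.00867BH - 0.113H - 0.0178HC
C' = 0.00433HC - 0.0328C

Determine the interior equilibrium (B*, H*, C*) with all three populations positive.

From dC/dt = 0: 0.00433H* = 0.0328, so H* = 7.58.
From dB/dt = 0: 1.45(1 - B*/285) = 0.0394·7.58, giving B* = 285·(1 - 0.206) = 226.
From dH/dt = 0: 0.00867·226 - 0.113 = 0.0178C*, so C* = 1.85/0.0178 = 104.

B* ≈ 226, H* ≈ 7.58, C* ≈ 104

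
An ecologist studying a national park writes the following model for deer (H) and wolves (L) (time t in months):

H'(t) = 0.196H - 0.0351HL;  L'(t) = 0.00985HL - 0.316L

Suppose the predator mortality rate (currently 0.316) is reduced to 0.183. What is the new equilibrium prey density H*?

H* ≈ 18.6

At the interior fixed point, setting dL/dt = 0 with L > 0 fixes H* = (predator death rate)/(HL coefficient) — independent of the other coefficients.
With the change, H* = 0.183/0.00985 = 18.6; it falls from 32.1.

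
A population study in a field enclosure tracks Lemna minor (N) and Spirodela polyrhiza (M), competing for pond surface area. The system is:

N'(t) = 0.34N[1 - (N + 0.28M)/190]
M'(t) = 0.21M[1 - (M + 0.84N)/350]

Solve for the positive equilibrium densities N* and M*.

N* ≈ 120, M* ≈ 249

Setting both brackets to zero gives the nullclines N + 0.28M = 190 and 0.84N + M = 350.
Substituting M = 350 - 0.84N into the first: N(1 - 0.28·0.84) = 190 - 0.28·350.
So N* = 92/0.765 = 120, and then M* = 350 - 0.84·120 = 249.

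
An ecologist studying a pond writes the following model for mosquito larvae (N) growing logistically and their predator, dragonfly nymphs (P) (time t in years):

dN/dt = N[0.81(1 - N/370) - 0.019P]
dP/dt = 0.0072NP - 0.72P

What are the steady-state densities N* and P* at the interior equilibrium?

N* ≈ 100, P* ≈ 31.1

From dP/dt = 0 with P > 0: 0.0072N* = 0.72, so N* = 100.
Substitute into dN/dt = 0: 0.81(1 - 100/370) = 0.019P*.
The bracket is 0.73, giving P* = 0.591/0.019 = 31.1.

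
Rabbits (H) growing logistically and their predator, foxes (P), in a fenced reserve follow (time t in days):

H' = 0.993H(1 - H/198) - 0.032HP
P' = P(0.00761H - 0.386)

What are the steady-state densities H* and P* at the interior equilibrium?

H* ≈ 50.7, P* ≈ 23.1

From dP/dt = 0 with P > 0: 0.00761H* = 0.386, so H* = 50.7.
Substitute into dH/dt = 0: 0.993(1 - 50.7/198) = 0.032P*.
The bracket is 0.744, giving P* = 0.739/0.032 = 23.1.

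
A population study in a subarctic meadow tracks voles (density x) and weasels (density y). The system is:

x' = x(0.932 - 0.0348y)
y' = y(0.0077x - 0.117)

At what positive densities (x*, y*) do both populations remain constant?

Set dy/dt = 0 with y > 0: 0.0077x - 0.117 = 0, so x* = 0.117/0.0077 = 15.2.
Set dx/dt = 0 with x > 0: 0.932 - 0.0348y = 0, so y* = 0.932/0.0348 = 26.8.

x* ≈ 15.2, y* ≈ 26.8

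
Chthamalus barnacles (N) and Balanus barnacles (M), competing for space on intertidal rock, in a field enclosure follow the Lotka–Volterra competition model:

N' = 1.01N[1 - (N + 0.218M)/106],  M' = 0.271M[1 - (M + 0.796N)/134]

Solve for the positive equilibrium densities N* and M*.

N* ≈ 92.9, M* ≈ 60

Setting both brackets to zero gives the nullclines N + 0.218M = 106 and 0.796N + M = 134.
Substituting M = 134 - 0.796N into the first: N(1 - 0.218·0.796) = 106 - 0.218·134.
So N* = 76.8/0.826 = 92.9, and then M* = 134 - 0.796·92.9 = 60.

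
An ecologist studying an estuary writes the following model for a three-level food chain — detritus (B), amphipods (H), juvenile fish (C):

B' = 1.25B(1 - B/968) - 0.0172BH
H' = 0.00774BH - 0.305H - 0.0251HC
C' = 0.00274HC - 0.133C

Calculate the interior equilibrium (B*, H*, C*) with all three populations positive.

B* ≈ 321, H* ≈ 48.5, C* ≈ 87

From dC/dt = 0: 0.00274H* = 0.133, so H* = 48.5.
From dB/dt = 0: 1.25(1 - B*/968) = 0.0172·48.5, giving B* = 968·(1 - 0.668) = 321.
From dH/dt = 0: 0.00774·321 - 0.305 = 0.0251C*, so C* = 2.18/0.0251 = 87.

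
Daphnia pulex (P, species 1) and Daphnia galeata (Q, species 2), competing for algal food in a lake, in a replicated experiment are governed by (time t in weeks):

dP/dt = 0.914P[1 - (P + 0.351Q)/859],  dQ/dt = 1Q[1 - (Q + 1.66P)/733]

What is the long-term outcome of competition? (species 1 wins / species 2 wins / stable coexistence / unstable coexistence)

Compare the nullcline intercepts: K1/α12 = 859/0.351 = 2450 > K2 = 733; K2/α21 = 733/1.66 = 442 < K1 = 859.
Since the inequalities point opposite ways, species 1 can invade but species 2 cannot.

species 1 excludes species 2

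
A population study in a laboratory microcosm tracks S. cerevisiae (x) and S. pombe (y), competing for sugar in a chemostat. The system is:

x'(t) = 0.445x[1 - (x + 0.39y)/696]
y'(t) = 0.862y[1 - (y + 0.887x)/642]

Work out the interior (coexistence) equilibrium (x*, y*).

x* ≈ 681, y* ≈ 37.7

Setting both brackets to zero gives the nullclines x + 0.39y = 696 and 0.887x + y = 642.
Substituting y = 642 - 0.887x into the first: x(1 - 0.39·0.887) = 696 - 0.39·642.
So x* = 446/0.654 = 681, and then y* = 642 - 0.887·681 = 37.7.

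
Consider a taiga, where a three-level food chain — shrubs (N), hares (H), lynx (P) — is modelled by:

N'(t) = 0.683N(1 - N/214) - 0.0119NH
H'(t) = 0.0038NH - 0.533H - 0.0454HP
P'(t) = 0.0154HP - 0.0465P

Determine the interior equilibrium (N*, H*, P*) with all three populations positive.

From dP/dt = 0: 0.0154H* = 0.0465, so H* = 3.02.
From dN/dt = 0: 0.683(1 - N*/214) = 0.0119·3.02, giving N* = 214·(1 - 0.0526) = 203.
From dH/dt = 0: 0.0038·203 - 0.533 = 0.0454P*, so P* = 0.237/0.0454 = 5.23.

N* ≈ 203, H* ≈ 3.02, P* ≈ 5.23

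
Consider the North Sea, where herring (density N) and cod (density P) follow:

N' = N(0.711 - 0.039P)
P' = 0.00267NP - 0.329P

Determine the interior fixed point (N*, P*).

N* ≈ 123, P* ≈ 18.2

Set dP/dt = 0 with P > 0: 0.00267N - 0.329 = 0, so N* = 0.329/0.00267 = 123.
Set dN/dt = 0 with N > 0: 0.711 - 0.039P = 0, so P* = 0.711/0.039 = 18.2.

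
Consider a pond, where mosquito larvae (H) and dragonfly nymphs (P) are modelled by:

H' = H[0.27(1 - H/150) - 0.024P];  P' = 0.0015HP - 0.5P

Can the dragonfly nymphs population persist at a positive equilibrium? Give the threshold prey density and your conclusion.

Threshold H = 333; K < 333, so no, the predator goes extinct.

The predator equation gives dP/dt > 0 only when H > 0.5/0.0015 = 333.
Without the predator, H → K = 150. Since 150 < 333, the predator cannot invade.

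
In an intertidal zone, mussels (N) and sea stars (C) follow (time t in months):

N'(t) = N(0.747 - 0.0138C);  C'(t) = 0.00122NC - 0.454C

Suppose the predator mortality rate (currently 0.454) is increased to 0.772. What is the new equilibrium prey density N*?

N* ≈ 633

At the interior fixed point, setting dC/dt = 0 with C > 0 fixes N* = (predator death rate)/(NC coefficient) — independent of the other coefficients.
With the change, N* = 0.772/0.00122 = 633; it rises from 372.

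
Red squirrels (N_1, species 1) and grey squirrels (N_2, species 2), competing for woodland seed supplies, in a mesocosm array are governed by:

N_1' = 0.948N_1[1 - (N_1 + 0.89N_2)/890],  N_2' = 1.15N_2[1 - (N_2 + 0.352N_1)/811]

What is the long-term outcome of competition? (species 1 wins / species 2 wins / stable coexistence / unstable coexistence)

Compare the nullcline intercepts: K1/α12 = 890/0.89 = 1000 > K2 = 811; K2/α21 = 811/0.352 = 2300 > K1 = 890.
Since both inequalities hold, each species can invade when rare, so the interior equilibrium is stable.

stable coexistence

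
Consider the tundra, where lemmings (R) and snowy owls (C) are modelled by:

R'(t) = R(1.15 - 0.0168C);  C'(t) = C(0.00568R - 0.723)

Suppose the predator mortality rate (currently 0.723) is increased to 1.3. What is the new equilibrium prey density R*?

At the interior fixed point, setting dC/dt = 0 with C > 0 fixes R* = (predator death rate)/(RC coefficient) — independent of the other coefficients.
With the change, R* = 1.3/0.00568 = 229; it rises from 127.

R* ≈ 229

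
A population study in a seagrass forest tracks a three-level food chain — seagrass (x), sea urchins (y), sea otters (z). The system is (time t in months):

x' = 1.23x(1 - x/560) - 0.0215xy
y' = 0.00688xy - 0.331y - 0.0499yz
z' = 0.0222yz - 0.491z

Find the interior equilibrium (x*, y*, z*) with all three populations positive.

x* ≈ 344, y* ≈ 22.1, z* ≈ 40.7

From dz/dt = 0: 0.0222y* = 0.491, so y* = 22.1.
From dx/dt = 0: 1.23(1 - x*/560) = 0.0215·22.1, giving x* = 560·(1 - 0.387) = 344.
From dy/dt = 0: 0.00688·344 - 0.331 = 0.0499z*, so z* = 2.03/0.0499 = 40.7.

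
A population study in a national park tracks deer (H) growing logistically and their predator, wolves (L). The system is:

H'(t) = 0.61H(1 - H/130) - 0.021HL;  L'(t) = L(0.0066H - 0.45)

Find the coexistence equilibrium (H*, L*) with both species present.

From dL/dt = 0 with L > 0: 0.0066H* = 0.45, so H* = 68.2.
Substitute into dH/dt = 0: 0.61(1 - 68.2/130) = 0.021L*.
The bracket is 0.476, giving L* = 0.29/0.021 = 13.8.

H* ≈ 68.2, L* ≈ 13.8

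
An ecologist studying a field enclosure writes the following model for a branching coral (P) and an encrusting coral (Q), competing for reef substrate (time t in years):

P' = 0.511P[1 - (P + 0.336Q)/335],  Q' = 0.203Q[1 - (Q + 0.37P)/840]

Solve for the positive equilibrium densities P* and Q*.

P* ≈ 60.3, Q* ≈ 818

Setting both brackets to zero gives the nullclines P + 0.336Q = 335 and 0.37P + Q = 840.
Substituting Q = 840 - 0.37P into the first: P(1 - 0.336·0.37) = 335 - 0.336·840.
So P* = 52.8/0.876 = 60.3, and then Q* = 840 - 0.37·60.3 = 818.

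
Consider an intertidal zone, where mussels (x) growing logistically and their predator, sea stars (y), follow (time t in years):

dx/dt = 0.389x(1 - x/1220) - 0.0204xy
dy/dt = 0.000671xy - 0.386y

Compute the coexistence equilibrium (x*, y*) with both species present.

x* ≈ 575, y* ≈ 10.1

From dy/dt = 0 with y > 0: 0.000671x* = 0.386, so x* = 575.
Substitute into dx/dt = 0: 0.389(1 - 575/1220) = 0.0204y*.
The bracket is 0.528, giving y* = 0.206/0.0204 = 10.1.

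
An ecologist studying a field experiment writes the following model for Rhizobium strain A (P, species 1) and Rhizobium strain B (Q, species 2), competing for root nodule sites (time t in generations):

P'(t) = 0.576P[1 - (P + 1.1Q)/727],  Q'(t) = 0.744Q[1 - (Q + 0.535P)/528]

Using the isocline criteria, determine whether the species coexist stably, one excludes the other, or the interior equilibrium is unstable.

stable coexistence

Compare the nullcline intercepts: K1/α12 = 727/1.1 = 661 > K2 = 528; K2/α21 = 528/0.535 = 987 > K1 = 727.
Since both inequalities hold, each species can invade when rare, so the interior equilibrium is stable.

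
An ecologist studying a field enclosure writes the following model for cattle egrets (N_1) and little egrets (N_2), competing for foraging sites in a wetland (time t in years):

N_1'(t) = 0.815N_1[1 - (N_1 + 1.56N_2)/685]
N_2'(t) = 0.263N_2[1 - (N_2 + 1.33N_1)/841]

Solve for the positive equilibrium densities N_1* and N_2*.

Setting both brackets to zero gives the nullclines N_1 + 1.56N_2 = 685 and 1.33N_1 + N_2 = 841.
Substituting N_2 = 841 - 1.33N_1 into the first: N_1(1 - 1.56·1.33) = 685 - 1.56·841.
So N_1* = -627/-1.07 = 583, and then N_2* = 841 - 1.33·583 = 65.2.

N_1* ≈ 583, N_2* ≈ 65.2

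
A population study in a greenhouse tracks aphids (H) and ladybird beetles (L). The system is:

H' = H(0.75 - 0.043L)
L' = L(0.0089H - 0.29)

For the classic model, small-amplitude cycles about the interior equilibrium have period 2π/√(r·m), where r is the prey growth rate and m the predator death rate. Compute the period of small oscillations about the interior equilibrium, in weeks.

Here r = 0.75 and m = 0.29, so r·m = 0.217.
ω = √0.217 = 0.466 per week, hence T = 2π/ω ≈ 13.5 weeks.

T ≈ 13.5 weeks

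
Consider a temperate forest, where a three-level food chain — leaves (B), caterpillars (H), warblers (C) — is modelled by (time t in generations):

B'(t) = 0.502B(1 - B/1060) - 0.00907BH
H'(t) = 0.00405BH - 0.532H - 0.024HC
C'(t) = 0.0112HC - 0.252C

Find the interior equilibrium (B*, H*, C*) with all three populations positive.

From dC/dt = 0: 0.0112H* = 0.252, so H* = 22.5.
From dB/dt = 0: 0.502(1 - B*/1060) = 0.00907·22.5, giving B* = 1060·(1 - 0.407) = 629.
From dH/dt = 0: 0.00405·629 - 0.532 = 0.024C*, so C* = 2.02/0.024 = 84.

B* ≈ 629, H* ≈ 22.5, C* ≈ 84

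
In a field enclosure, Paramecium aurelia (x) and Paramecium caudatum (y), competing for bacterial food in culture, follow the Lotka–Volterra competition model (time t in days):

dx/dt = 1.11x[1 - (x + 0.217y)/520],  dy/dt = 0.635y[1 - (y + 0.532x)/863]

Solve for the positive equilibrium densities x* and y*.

Setting both brackets to zero gives the nullclines x + 0.217y = 520 and 0.532x + y = 863.
Substituting y = 863 - 0.532x into the first: x(1 - 0.217·0.532) = 520 - 0.217·863.
So x* = 333/0.885 = 376, and then y* = 863 - 0.532·376 = 663.

x* ≈ 376, y* ≈ 663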